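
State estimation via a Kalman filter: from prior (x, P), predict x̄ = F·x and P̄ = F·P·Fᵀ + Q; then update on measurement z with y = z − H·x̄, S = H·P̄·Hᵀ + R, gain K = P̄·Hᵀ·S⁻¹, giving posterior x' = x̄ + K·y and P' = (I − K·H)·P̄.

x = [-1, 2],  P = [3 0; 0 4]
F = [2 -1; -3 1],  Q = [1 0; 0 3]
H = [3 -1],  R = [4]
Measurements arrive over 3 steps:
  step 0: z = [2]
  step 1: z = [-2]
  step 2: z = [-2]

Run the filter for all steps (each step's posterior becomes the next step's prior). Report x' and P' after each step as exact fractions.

step 0: x̄ = F·x = [-4, 5]
step 0: P̄ = F·P·Fᵀ + Q = [17 -22; -22 34]
step 0: y = z − H·x̄ = [19]
step 0: S = H·P̄·Hᵀ + R = [323]
step 0: K = P̄·Hᵀ·S⁻¹ = [73/323; -100/323]
step 0: x' = x̄ + K·y = [5/17, -15/17]
step 0: P' = (I − K·H)·P̄ = [162/323 194/323; 194/323 982/323]
step 1: x̄ = F·x = [25/17, -30/17]
step 1: P̄ = F·P·Fᵀ + Q = [1177/323 -984/323; -984/323 2245/323]
step 1: y = z − H·x̄ = [-139/17]
step 1: S = H·P̄·Hᵀ + R = [20034/323]
step 1: K = P̄·Hᵀ·S⁻¹ = [215/954; -5197/20034]
step 1: x' = x̄ + K·y = [-355/954, 7139/20034]
step 1: P' = (I − K·H)·P̄ = [157/318 553/954; 553/954 55627/20034]
step 2: x̄ = F·x = [-22049/20034, 14752/10017]
step 2: P̄ = F·P·Fᵀ + Q = [68773/20034 -28454/10017; -28454/10017 67535/10017]
step 2: y = z − H·x̄ = [55583/20034]
step 2: S = H·P̄·Hᵀ + R = [1175611/20034]
step 2: K = P̄·Hᵀ·S⁻¹ = [263227/1175611; -305794/1175611]
step 2: x' = x̄ + K·y = [-563547/1175611, 882913/1175611]
step 2: P' = (I − K·H)·P̄ = [577111/1175611 678425/1175611; 678425/1175611 3258451/1175611]

step 0: x' = [5/17, -15/17], P' = [162/323 194/323; 194/323 982/323]
step 1: x' = [-355/954, 7139/20034], P' = [157/318 553/954; 553/954 55627/20034]
step 2: x' = [-563547/1175611, 882913/1175611], P' = [577111/1175611 678425/1175611; 678425/1175611 3258451/1175611]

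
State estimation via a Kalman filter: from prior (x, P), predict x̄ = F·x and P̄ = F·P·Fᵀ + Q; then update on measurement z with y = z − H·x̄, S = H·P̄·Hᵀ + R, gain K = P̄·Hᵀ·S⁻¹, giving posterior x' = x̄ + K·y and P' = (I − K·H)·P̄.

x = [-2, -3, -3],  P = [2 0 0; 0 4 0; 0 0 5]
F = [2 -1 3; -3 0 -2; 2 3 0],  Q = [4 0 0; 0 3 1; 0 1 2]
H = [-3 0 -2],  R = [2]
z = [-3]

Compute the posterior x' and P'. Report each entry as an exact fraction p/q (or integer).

x' = [3455/687, -488/687, -4211/687]
P' = [11282/687 -2954/687 -16748/687; -2954/687 6263/687 4283/687; -16748/687 4283/687 25202/687]

x̄ = F·x = [-10, 12, -13]
P̄ = F·P·Fᵀ + Q = [61 -42 -4; -42 41 -11; -4 -11 46]
y = z − H·x̄ = [-59]
S = H·P̄·Hᵀ + R = [687]
K = P̄·Hᵀ·S⁻¹ = [-175/687; 148/687; -80/687]
x' = x̄ + K·y = [3455/687, -488/687, -4211/687]
P' = (I − K·H)·P̄ = [11282/687 -2954/687 -16748/687; -2954/687 6263/687 4283/687; -16748/687 4283/687 25202/687]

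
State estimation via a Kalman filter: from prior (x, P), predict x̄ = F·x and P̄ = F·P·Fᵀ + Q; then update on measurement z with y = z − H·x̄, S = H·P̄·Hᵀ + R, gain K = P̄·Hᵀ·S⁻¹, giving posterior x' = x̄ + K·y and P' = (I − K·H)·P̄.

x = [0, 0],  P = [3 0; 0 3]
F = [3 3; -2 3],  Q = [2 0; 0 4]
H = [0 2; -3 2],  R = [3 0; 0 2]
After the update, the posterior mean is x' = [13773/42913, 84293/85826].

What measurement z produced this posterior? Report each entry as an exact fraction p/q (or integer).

x̄ = F·x = [0, 0]
P̄ = F·P·Fᵀ + Q = [56 9; 9 43]
S = H·P̄·Hᵀ + R = [175 118; 118 570]
K = P̄·Hᵀ·S⁻¹ = [13980/42913 -14187/42913; 21029/42913 177/85826]
x' − x̄ = [13773/42913, 84293/85826] = K·y
y = (KᵀK)⁻¹·Kᵀ·(x' − x̄) = [2, 1]
z = y + H·x̄ = [2, 1] + [0, 0] = [2, 1]

z = [2, 1]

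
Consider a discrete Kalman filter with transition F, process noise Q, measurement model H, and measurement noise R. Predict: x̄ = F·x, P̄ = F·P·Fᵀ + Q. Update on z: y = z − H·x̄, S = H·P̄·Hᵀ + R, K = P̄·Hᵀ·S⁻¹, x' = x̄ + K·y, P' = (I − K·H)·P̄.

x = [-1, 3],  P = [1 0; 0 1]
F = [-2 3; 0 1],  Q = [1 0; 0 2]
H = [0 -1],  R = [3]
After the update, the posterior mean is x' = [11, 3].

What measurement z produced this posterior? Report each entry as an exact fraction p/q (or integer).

z = [-3]

x̄ = F·x = [11, 3]
P̄ = F·P·Fᵀ + Q = [14 3; 3 3]
S = H·P̄·Hᵀ + R = [6]
K = P̄·Hᵀ·S⁻¹ = [-1/2; -1/2]
x' − x̄ = [0, 0] = K·y
y = (KᵀK)⁻¹·Kᵀ·(x' − x̄) = [0]
z = y + H·x̄ = [0] + [-3] = [-3]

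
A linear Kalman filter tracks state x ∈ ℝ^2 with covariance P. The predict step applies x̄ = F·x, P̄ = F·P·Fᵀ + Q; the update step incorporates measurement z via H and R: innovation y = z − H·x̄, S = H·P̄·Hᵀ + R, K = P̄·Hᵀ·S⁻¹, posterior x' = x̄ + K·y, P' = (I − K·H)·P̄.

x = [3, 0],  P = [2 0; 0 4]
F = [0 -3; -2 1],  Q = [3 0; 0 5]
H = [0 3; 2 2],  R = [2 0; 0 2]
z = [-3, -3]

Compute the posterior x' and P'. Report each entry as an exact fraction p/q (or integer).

x' = [-27/55, -291/275]
P' = [39/55 -12/55; -12/55 422/1925]

x̄ = F·x = [0, -6]
P̄ = F·P·Fᵀ + Q = [39 -12; -12 17]
y = z − H·x̄ = [15, 9]
S = H·P̄·Hᵀ + R = [155 30; 30 130]
K = P̄·Hᵀ·S⁻¹ = [-18/55 27/55; 633/1925 2/1925]
x' = x̄ + K·y = [-27/55, -291/275]
P' = (I − K·H)·P̄ = [39/55 -12/55; -12/55 422/1925]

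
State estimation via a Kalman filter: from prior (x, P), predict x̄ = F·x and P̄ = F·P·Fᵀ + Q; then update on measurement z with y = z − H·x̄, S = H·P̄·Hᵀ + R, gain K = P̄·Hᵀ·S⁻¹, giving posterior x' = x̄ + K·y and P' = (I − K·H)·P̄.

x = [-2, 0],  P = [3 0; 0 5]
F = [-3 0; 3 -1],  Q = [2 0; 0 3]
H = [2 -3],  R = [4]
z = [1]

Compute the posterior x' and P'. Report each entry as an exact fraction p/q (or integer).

x' = [523/759, 19/253]
P' = [2690/759 536/253; 536/253 428/253]

x̄ = F·x = [6, -6]
P̄ = F·P·Fᵀ + Q = [29 -27; -27 35]
y = z − H·x̄ = [-29]
S = H·P̄·Hᵀ + R = [759]
K = P̄·Hᵀ·S⁻¹ = [139/759; -53/253]
x' = x̄ + K·y = [523/759, 19/253]
P' = (I − K·H)·P̄ = [2690/759 536/253; 536/253 428/253]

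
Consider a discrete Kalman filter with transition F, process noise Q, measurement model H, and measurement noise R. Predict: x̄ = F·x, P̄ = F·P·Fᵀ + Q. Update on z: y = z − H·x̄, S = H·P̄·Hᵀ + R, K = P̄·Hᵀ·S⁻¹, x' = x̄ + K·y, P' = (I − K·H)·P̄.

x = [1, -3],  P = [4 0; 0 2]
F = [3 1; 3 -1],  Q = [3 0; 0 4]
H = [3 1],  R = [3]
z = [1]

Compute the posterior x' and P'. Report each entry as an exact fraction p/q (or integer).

x̄ = F·x = [0, 6]
P̄ = F·P·Fᵀ + Q = [41 34; 34 42]
y = z − H·x̄ = [-5]
S = H·P̄·Hᵀ + R = [618]
K = P̄·Hᵀ·S⁻¹ = [157/618; 24/103]
x' = x̄ + K·y = [-785/618, 498/103]
P' = (I − K·H)·P̄ = [689/618 -266/103; -266/103 870/103]

x' = [-785/618, 498/103]
P' = [689/618 -266/103; -266/103 870/103]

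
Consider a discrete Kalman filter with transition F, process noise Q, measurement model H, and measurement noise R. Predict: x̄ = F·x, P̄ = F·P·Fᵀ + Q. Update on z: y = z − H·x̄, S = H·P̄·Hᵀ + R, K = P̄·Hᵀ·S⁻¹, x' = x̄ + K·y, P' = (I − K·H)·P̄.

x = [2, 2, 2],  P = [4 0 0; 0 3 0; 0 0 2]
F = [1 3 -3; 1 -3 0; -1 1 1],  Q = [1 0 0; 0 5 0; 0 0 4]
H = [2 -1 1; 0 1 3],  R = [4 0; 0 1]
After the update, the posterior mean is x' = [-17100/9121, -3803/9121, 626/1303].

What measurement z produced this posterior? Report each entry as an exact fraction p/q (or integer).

z = [-3, 1]

x̄ = F·x = [2, -4, 2]
P̄ = F·P·Fᵀ + Q = [50 -23 -1; -23 36 -13; -1 -13 13]
S = H·P̄·Hᵀ + R = [367 -23; -23 76]
K = P̄·Hᵀ·S⁻¹ = [8674/27363 -6736/27363; -7289/27363 -3286/27363; 346/3909 1442/3909]
x' − x̄ = [-35342/9121, 32681/9121, -1980/1303] = K·y
y = (KᵀK)⁻¹·Kᵀ·(x' − x̄) = [-13, -1]
z = y + H·x̄ = [-13, -1] + [10, 2] = [-3, 1]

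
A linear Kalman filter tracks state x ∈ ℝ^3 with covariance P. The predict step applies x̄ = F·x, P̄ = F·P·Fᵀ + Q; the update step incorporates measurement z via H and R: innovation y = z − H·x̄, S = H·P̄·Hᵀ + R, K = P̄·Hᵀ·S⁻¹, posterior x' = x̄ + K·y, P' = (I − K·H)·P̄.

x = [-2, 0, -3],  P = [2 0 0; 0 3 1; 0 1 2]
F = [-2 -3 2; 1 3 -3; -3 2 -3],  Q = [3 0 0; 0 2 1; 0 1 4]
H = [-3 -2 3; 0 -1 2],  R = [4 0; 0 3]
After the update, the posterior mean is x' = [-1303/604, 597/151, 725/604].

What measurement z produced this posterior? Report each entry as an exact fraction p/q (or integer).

z = [2, -2]

x̄ = F·x = [-2, 7, 15]
P̄ = F·P·Fᵀ + Q = [34 -28 -5; -28 31 16; -5 16 40]
S = H·P̄·Hᵀ + R = [356 136; 136 130]
K = P̄·Hᵀ·S⁻¹ = [-5189/13892 1838/3473; 2241/6946 -2291/6946; 2343/13892 1097/3473]
x' − x̄ = [-95/604, -460/151, -8335/604] = K·y
y = (KᵀK)⁻¹·Kᵀ·(x' − x̄) = [-35, -25]
z = y + H·x̄ = [-35, -25] + [37, 23] = [2, -2]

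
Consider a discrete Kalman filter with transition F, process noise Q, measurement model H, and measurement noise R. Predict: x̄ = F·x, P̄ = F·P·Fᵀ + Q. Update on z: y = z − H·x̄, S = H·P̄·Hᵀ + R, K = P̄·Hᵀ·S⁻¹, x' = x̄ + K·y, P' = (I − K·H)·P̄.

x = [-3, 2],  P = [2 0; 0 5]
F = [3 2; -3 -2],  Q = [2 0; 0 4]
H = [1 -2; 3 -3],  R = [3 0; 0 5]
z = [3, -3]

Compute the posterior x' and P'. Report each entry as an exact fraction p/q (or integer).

x' = [-3877/2735, -2837/2735]
P' = [11692/8205 8162/8205; 8162/8205 8182/8205]

x̄ = F·x = [-5, 5]
P̄ = F·P·Fᵀ + Q = [40 -38; -38 42]
y = z − H·x̄ = [18, 27]
S = H·P̄·Hᵀ + R = [363 714; 714 1427]
K = P̄·Hᵀ·S⁻¹ = [-1544/8205 706/2735; -2734/8205 -4/2735]
x' = x̄ + K·y = [-3877/2735, -2837/2735]
P' = (I − K·H)·P̄ = [11692/8205 8162/8205; 8162/8205 8182/8205]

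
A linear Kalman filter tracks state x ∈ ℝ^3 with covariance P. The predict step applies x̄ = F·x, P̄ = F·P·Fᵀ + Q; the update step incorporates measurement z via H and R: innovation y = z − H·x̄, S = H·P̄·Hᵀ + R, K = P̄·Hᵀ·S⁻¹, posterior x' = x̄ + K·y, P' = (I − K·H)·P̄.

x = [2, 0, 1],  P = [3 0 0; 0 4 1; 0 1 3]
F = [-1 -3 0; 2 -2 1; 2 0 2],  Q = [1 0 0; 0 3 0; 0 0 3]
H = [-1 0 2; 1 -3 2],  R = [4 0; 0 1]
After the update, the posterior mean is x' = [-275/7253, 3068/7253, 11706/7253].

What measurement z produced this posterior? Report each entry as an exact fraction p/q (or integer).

x̄ = F·x = [-2, 5, 6]
P̄ = F·P·Fᵀ + Q = [40 15 -12; 15 30 14; -12 14 27]
S = H·P̄·Hᵀ + R = [200 29; 29 113]
K = P̄·Hᵀ·S⁻¹ = [-6391/21759 -3944/21759; 944/7253 -3259/7253; 2486/7253 -638/7253]
x' − x̄ = [14231/7253, -33197/7253, -31812/7253] = K·y
y = (KᵀK)⁻¹·Kᵀ·(x' − x̄) = [-11, 7]
z = y + H·x̄ = [-11, 7] + [14, -5] = [3, 2]

z = [3, 2]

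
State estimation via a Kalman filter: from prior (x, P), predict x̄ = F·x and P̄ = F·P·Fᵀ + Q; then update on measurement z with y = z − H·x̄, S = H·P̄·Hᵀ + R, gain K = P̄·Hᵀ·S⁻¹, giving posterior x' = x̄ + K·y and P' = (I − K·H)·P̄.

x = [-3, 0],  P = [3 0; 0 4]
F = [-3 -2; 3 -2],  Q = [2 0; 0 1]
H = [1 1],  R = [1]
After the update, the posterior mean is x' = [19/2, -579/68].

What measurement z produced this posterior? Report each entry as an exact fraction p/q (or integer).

x̄ = F·x = [9, -9]
P̄ = F·P·Fᵀ + Q = [45 -11; -11 44]
S = H·P̄·Hᵀ + R = [68]
K = P̄·Hᵀ·S⁻¹ = [1/2; 33/68]
x' − x̄ = [1/2, 33/68] = K·y
y = (KᵀK)⁻¹·Kᵀ·(x' − x̄) = [1]
z = y + H·x̄ = [1] + [0] = [1]

z = [1]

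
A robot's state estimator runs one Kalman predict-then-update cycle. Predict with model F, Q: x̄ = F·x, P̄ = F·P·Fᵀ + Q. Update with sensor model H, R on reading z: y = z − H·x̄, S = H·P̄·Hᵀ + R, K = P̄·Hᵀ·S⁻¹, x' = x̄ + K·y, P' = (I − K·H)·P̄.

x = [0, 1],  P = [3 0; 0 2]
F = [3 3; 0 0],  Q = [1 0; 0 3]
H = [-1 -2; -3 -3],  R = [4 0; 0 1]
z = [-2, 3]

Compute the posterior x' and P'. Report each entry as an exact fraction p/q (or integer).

x̄ = F·x = [3, 0]
P̄ = F·P·Fᵀ + Q = [46 0; 0 3]
y = z − H·x̄ = [1, 12]
S = H·P̄·Hᵀ + R = [62 156; 156 442]
K = P̄·Hᵀ·S⁻¹ = [23/59 -345/767; -24/59 189/1534]
x' = x̄ + K·y = [-1540/767, 822/767]
P' = (I − K·H)·P̄ = [1426/767 -1311/767; -1311/767 2559/1534]

x' = [-1540/767, 822/767]
P' = [1426/767 -1311/767; -1311/767 2559/1534]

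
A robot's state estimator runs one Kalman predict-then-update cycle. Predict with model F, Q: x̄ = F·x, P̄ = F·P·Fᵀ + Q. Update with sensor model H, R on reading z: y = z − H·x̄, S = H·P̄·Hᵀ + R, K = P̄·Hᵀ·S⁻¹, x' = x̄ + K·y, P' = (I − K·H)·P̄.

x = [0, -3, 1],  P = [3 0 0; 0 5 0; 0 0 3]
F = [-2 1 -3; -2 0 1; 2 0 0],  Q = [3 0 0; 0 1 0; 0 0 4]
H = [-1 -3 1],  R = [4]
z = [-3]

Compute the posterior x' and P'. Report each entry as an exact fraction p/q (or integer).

x' = [-1542/325, 703/325, -384/325]
P' = [10651/325 -3309/325 452/325; -3309/325 1231/325 132/325; 452/325 132/325 1104/325]

x̄ = F·x = [-6, 1, 0]
P̄ = F·P·Fᵀ + Q = [47 3 -12; 3 16 -12; -12 -12 16]
y = z − H·x̄ = [-6]
S = H·P̄·Hᵀ + R = [325]
K = P̄·Hᵀ·S⁻¹ = [-68/325; -63/325; 64/325]
x' = x̄ + K·y = [-1542/325, 703/325, -384/325]
P' = (I − K·H)·P̄ = [10651/325 -3309/325 452/325; -3309/325 1231/325 132/325; 452/325 132/325 1104/325]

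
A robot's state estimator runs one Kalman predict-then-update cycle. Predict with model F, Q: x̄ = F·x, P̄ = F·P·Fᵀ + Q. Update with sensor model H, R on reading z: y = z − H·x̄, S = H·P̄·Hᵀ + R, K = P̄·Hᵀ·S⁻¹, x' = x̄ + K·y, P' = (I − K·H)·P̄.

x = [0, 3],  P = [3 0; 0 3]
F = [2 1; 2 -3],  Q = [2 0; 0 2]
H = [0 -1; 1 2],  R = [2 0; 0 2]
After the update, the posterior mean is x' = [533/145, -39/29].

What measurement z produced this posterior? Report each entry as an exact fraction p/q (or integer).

z = [1, 1]

x̄ = F·x = [3, -9]
P̄ = F·P·Fᵀ + Q = [17 3; 3 41]
S = H·P̄·Hᵀ + R = [43 -85; -85 195]
K = P̄·Hᵀ·S⁻¹ = [137/116 367/580; -77/116 17/116]
x' − x̄ = [98/145, 222/29] = K·y
y = (KᵀK)⁻¹·Kᵀ·(x' − x̄) = [-8, 16]
z = y + H·x̄ = [-8, 16] + [9, -15] = [1, 1]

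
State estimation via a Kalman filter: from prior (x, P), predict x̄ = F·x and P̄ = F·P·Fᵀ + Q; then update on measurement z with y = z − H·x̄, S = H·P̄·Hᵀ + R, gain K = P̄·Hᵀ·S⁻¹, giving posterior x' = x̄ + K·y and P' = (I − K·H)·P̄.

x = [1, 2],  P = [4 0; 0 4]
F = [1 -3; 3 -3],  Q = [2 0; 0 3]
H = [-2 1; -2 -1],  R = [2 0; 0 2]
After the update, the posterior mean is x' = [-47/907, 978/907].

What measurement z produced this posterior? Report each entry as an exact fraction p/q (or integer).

x̄ = F·x = [-5, -3]
P̄ = F·P·Fᵀ + Q = [42 48; 48 75]
S = H·P̄·Hᵀ + R = [53 93; 93 437]
K = P̄·Hᵀ·S⁻¹ = [-216/907 -228/907; 3363/7256 -3555/7256]
x' − x̄ = [4488/907, 3699/907] = K·y
y = (KᵀK)⁻¹·Kᵀ·(x' − x̄) = [-6, -14]
z = y + H·x̄ = [-6, -14] + [7, 13] = [1, -1]

z = [1, -1]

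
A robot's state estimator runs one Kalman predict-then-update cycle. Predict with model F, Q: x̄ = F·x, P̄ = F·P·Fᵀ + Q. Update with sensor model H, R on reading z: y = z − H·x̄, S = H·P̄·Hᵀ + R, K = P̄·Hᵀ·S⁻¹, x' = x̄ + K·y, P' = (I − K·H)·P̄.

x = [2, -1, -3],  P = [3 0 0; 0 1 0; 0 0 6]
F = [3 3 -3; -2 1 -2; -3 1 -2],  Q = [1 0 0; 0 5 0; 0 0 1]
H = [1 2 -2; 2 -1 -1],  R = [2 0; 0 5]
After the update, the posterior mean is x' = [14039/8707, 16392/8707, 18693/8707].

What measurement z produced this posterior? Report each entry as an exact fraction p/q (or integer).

z = [1, -1]

x̄ = F·x = [12, 1, -1]
P̄ = F·P·Fᵀ + Q = [91 21 12; 21 42 43; 12 43 53]
S = H·P̄·Hᵀ + R = [165 207; 207 418]
K = P̄·Hᵀ·S⁻¹ = [14719/26121 674/8707; 16843/26121 -3676/8707; 11560/26121 -3408/8707]
x' − x̄ = [-90445/8707, 7685/8707, 27400/8707] = K·y
y = (KᵀK)⁻¹·Kᵀ·(x' − x̄) = [-15, -25]
z = y + H·x̄ = [-15, -25] + [16, 24] = [1, -1]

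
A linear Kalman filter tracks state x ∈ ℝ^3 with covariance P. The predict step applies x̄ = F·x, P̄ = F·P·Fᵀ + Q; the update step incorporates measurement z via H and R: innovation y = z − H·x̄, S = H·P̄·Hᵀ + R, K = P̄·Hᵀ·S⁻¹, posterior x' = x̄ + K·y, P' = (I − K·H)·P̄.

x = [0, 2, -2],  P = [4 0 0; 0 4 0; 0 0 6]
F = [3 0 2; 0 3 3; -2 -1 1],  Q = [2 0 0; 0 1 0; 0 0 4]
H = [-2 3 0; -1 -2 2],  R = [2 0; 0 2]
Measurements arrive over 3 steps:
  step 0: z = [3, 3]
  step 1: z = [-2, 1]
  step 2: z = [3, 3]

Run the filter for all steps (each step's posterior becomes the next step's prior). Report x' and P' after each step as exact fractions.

step 0: x' = [-40061/7600, -21951/8740, -159749/43700], P' = [44229/3800 1453/190 12507/950; 1453/190 2292/437 19374/2185; 12507/950 19374/2185 170376/10925]
step 1: x' = [9830276578/17367033657, -970577902/17367033657, 14769746435/17367033657], P' = [44822342858/17367033657 28214417368/17367033657 45112794460/17367033657; 28214417368/17367033657 21390296750/17367033657 31746931928/17367033657; 45112794460/17367033657 31746931928/17367033657 56441864780/17367033657]
step 2: x' = [-70709567665322/120255172743969, 62277657988355/120255172743969, 200969549952839/120255172743969], P' = [908860731202028/360765518231907 571167810172504/360765518231907 913663359939592/360765518231907; 571167810172504/360765518231907 434231051596898/360765518231907 643609123445876/360765518231907; 913663359939592/360765518231907 643609123445876/360765518231907 1147555052492990/360765518231907]

step 0: x̄ = F·x = [-4, 0, -4]
step 0: P̄ = F·P·Fᵀ + Q = [62 36 -12; 36 91 6; -12 6 30]
step 0: y = z − H·x̄ = [-5, 7]
step 0: S = H·P̄·Hᵀ + R = [637 -302; -302 692]
step 0: K = P̄·Hᵀ·S⁻¹ = [-639/3800 -2293/7600; 961/4370 -1763/8740; 2949/21850 6363/43700]
step 0: x' = x̄ + K·y = [-40061/7600, -21951/8740, -159749/43700]
step 0: P' = (I − K·H)·P̄ = [44229/3800 1453/190 12507/950; 1453/190 2292/437 19374/2185; 12507/950 19374/2185 170376/10925]
step 1: x̄ = F·x = [-4042201/174800, -202128/10925, 164283/17480]
step 1: P̄ = F·P·Fᵀ + Q = [28589963/87400 3649878/10925 -808329/8740; 3649878/10925 3803669/10925 -205008/2185; -808329/8740 -205008/2185 27611/874]
step 1: y = z − H·x̄ = [634071/87400, -716903/9200]
step 1: S = H·P̄·Hᵀ + R = [9502633/21850 -2975419/2300; -2975419/2300 19803073/4600]
step 1: K = P̄·Hᵀ·S⁻¹ = [-131616674/914054403 -5512794337/17367033657; 203738303/914054403 -3750573506/17367033657; 131979128/914054403 2138535622/17367033657]
step 1: x' = x̄ + K·y = [9830276578/17367033657, -970577902/17367033657, 14769746435/17367033657]
step 1: P' = (I − K·H)·P̄ = [44822342858/17367033657 28214417368/17367033657 45112794460/17367033657; 28214417368/17367033657 21390296750/17367033657 31746931928/17367033657; 45112794460/17367033657 31746931928/17367033657 56441864780/17367033657]
step 2: x̄ = F·x = [59030322604/17367033657, 13799168533/5789011219, -3920228819/17367033657]
step 2: P̄ = F·P·Fᵀ + Q = [1205256145676/17367033657 396359228900/5789011219 -349300238008/17367033657; 396359228900/5789011219 429767087377/5789011219 -111602855626/5789011219; -349300238008/17367033657 -111602855626/5789011219 195502295366/17367033657]
step 2: y = z − H·x̄ = [45969229382/17367033657, 201766892411/17367033657]
step 2: S = H·P̄·Hᵀ + R = [2190537768797/17367033657 -4747868043970/17367033657; -4747868043970/17367033657 16011184676834/17367033657]
step 2: K = P̄·Hᵀ·S⁻¹ = [-52109015943272/360765518231907 -111934815833926/360765518231907; 80178767222843/360765518231907 -76205833237274/360765518231907; 51750325229222/360765518231907 47114249077318/360765518231907]
step 2: x' = x̄ + K·y = [-70709567665322/120255172743969, 62277657988355/120255172743969, 200969549952839/120255172743969]
step 2: P' = (I − K·H)·P̄ = [908860731202028/360765518231907 571167810172504/360765518231907 913663359939592/360765518231907; 571167810172504/360765518231907 434231051596898/360765518231907 643609123445876/360765518231907; 913663359939592/360765518231907 643609123445876/360765518231907 1147555052492990/360765518231907]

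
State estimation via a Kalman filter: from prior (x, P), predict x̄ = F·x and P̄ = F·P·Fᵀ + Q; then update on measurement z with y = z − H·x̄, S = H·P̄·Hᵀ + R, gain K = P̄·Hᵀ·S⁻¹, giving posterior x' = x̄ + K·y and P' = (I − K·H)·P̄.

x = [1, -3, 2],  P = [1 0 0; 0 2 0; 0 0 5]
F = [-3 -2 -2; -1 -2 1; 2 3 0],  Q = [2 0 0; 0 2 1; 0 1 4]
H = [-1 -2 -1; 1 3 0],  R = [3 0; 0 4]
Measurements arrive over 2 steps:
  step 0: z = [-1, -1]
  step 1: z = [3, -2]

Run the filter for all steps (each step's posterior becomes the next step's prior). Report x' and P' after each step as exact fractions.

step 0: x' = [-9387/2375, 3128/2375, 3172/2375], P' = [66212/2375 -21928/2375 -19497/2375; -21928/2375 8232/2375 4843/2375; -19497/2375 4843/2375 13582/2375]
step 1: x' = [-14030165/12712267, -4676243/12712267, -8357694/12712267], P' = [330150691/12712267 -108660533/12712267 -90793572/12712267; -108660533/12712267 40828767/12712267 21868628/12712267; -90793572/12712267 21868628/12712267 64133756/12712267]

step 0: x̄ = F·x = [-1, 7, -7]
step 0: P̄ = F·P·Fᵀ + Q = [39 1 -18; 1 16 -13; -18 -13 26]
step 0: y = z − H·x̄ = [5, -21]
step 0: S = H·P̄·Hᵀ + R = [48 -83; -83 193]
step 0: K = P̄·Hᵀ·S⁻¹ = [-953/2375 107/2375; 207/2375 692/2375; -1257/2375 -1242/2375]
step 0: x' = x̄ + K·y = [-9387/2375, 3128/2375, 3172/2375]
step 0: P' = (I − K·H)·P̄ = [66212/2375 -21928/2375 -19497/2375; -21928/2375 8232/2375 4843/2375; -19497/2375 4843/2375 13582/2375]
step 1: x̄ = F·x = [819/125, 6303/2375, -1878/475]
step 1: P̄ = F·P·Fᵀ + Q = [12082/125 3061/125 -1186/25; 3061/125 49382/2375 -10082/475; -1186/25 -10082/475 3412/95]
step 1: y = z − H·x̄ = [25902/2375, -7844/475]
step 1: S = H·P̄·Hᵀ + R = [325167/2375 -110549/475; -110549/475 41298/95]
step 1: K = P̄·Hᵀ·S⁻¹ = [-7345351/12712267 1042273/12712267; 1711457/12712267 3456442/12712267; -5692480/12712267 -6296922/12712267]
step 1: x' = x̄ + K·y = [-14030165/12712267, -4676243/12712267, -8357694/12712267]
step 1: P' = (I − K·H)·P̄ = [330150691/12712267 -108660533/12712267 -90793572/12712267; -108660533/12712267 40828767/12712267 21868628/12712267; -90793572/12712267 21868628/12712267 64133756/12712267]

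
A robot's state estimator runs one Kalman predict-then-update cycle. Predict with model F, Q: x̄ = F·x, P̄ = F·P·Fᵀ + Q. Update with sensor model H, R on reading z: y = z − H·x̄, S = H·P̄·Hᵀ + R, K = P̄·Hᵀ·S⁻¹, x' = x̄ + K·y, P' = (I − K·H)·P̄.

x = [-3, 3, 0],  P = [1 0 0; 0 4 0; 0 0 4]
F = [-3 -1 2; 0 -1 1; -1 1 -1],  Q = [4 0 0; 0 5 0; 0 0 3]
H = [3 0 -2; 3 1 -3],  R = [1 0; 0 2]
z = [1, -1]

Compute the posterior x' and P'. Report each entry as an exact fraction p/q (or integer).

x' = [12801/4786, 41/2393, 15653/4786]
P' = [7287/4786 2238/2393 9579/4786; 2238/2393 14007/4786 7735/4786; 9579/4786 7735/4786 6725/2393]

x̄ = F·x = [6, -3, 6]
P̄ = F·P·Fᵀ + Q = [33 12 -9; 12 13 -8; -9 -8 12]
y = z − H·x̄ = [-5, 2]
S = H·P̄·Hᵀ + R = [454 556; 556 702]
K = P̄·Hᵀ·S⁻¹ = [2703/4786 -600/2393; -1021/2393 2115/4786; 1837/4786 -1939/4786]
x' = x̄ + K·y = [12801/4786, 41/2393, 15653/4786]
P' = (I − K·H)·P̄ = [7287/4786 2238/2393 9579/4786; 2238/2393 14007/4786 7735/4786; 9579/4786 7735/4786 6725/2393]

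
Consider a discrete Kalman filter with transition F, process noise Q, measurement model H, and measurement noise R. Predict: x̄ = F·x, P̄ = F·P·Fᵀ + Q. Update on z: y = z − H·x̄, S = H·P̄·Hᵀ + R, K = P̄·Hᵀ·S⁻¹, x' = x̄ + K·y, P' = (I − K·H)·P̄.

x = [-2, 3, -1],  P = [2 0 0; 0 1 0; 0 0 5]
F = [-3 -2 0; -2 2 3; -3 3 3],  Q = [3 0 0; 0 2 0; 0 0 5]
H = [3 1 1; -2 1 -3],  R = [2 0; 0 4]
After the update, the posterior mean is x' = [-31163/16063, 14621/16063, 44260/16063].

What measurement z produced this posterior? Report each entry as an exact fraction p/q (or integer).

z = [-2, -3]

x̄ = F·x = [0, 7, 12]
P̄ = F·P·Fᵀ + Q = [25 8 12; 8 59 63; 12 63 77]
S = H·P̄·Hᵀ + R = [609 -572; -572 590]
K = P̄·Hᵀ·S⁻¹ = [5717/16063 3419/16063; 1314/16063 -2701/16063; -2992/16063 -8128/16063]
x' − x̄ = [-31163/16063, -97820/16063, -148496/16063] = K·y
y = (KᵀK)⁻¹·Kᵀ·(x' − x̄) = [-21, 26]
z = y + H·x̄ = [-21, 26] + [19, -29] = [-2, -3]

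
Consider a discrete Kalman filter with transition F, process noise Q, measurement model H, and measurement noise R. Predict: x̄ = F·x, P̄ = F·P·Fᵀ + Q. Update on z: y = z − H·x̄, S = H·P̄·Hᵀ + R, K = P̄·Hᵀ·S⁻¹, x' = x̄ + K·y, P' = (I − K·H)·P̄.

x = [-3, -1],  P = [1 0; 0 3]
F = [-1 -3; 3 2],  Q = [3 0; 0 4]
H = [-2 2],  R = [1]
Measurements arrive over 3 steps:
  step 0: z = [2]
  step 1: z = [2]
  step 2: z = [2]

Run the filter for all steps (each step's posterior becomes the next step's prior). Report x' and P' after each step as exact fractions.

step 0: x̄ = F·x = [6, -11]
step 0: P̄ = F·P·Fᵀ + Q = [31 -21; -21 25]
step 0: y = z − H·x̄ = [36]
step 0: S = H·P̄·Hᵀ + R = [393]
step 0: K = P̄·Hᵀ·S⁻¹ = [-104/393; 92/393]
step 0: x' = x̄ + K·y = [-462/131, -337/131]
step 0: P' = (I − K·H)·P̄ = [1367/393 1315/393; 1315/393 1361/393]
step 1: x̄ = F·x = [1473/131, -2060/131]
step 1: P̄ = F·P·Fᵀ + Q = [22685/393 -26732/393; -26732/393 35099/393]
step 1: y = z − H·x̄ = [7328/131]
step 1: S = H·P̄·Hᵀ + R = [445385/393]
step 1: K = P̄·Hᵀ·S⁻¹ = [-98834/445385; 123662/445385]
step 1: x' = x̄ + K·y = [-520637/445385, -86244/445385]
step 1: P' = (I − K·H)·P̄ = [853433/445385 804016/445385; 804016/445385 865847/445385]
step 2: x̄ = F·x = [779369/445385, -1734399/445385]
step 2: P̄ = F·P·Fᵀ + Q = [14806307/445385 -16599557/445385; -16599557/445385 22574017/445385]
step 2: y = z − H·x̄ = [5918306/445385]
step 2: S = H·P̄·Hᵀ + R = [282763137/445385]
step 2: K = P̄·Hᵀ·S⁻¹ = [-62811728/282763137; 26115716/94254379]
step 2: x' = x̄ + K·y = [-339845759/282763137, -20013925/94254379]
step 2: P' = (I − K·H)·P̄ = [541923595/282763137 170172577/94254379; 170172577/94254379 183230435/94254379]

step 0: x' = [-462/131, -337/131], P' = [1367/393 1315/393; 1315/393 1361/393]
step 1: x' = [-520637/445385, -86244/445385], P' = [853433/445385 804016/445385; 804016/445385 865847/445385]
step 2: x' = [-339845759/282763137, -20013925/94254379], P' = [541923595/282763137 170172577/94254379; 170172577/94254379 183230435/94254379]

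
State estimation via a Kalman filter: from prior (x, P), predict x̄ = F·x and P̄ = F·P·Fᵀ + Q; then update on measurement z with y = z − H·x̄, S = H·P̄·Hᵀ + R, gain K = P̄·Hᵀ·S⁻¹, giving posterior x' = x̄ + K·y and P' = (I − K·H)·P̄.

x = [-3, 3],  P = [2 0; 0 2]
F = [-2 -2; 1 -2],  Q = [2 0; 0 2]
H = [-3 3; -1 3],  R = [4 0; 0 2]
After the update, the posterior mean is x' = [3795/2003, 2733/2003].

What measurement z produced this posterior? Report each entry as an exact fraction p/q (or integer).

x̄ = F·x = [0, -9]
P̄ = F·P·Fᵀ + Q = [18 4; 4 12]
S = H·P̄·Hᵀ + R = [202 114; 114 104]
K = P̄·Hᵀ·S⁻¹ = [-921/2003 894/2003; -288/2003 932/2003]
x' − x̄ = [3795/2003, 20760/2003] = K·y
y = (KᵀK)⁻¹·Kᵀ·(x' − x̄) = [25, 30]
z = y + H·x̄ = [25, 30] + [-27, -27] = [-2, 3]

z = [-2, 3]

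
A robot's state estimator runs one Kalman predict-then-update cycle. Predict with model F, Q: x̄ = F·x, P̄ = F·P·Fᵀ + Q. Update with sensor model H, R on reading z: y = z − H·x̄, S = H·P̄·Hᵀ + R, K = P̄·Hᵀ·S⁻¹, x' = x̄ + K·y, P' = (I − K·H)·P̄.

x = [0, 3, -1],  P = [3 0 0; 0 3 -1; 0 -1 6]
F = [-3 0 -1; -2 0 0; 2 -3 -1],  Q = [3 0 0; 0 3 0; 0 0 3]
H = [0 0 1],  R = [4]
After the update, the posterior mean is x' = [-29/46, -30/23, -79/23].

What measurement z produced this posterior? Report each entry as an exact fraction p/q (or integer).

x̄ = F·x = [1, 0, -8]
P̄ = F·P·Fᵀ + Q = [36 18 -15; 18 15 -12; -15 -12 42]
S = H·P̄·Hᵀ + R = [46]
K = P̄·Hᵀ·S⁻¹ = [-15/46; -6/23; 21/23]
x' − x̄ = [-75/46, -30/23, 105/23] = K·y
y = (KᵀK)⁻¹·Kᵀ·(x' − x̄) = [5]
z = y + H·x̄ = [5] + [-8] = [-3]

z = [-3]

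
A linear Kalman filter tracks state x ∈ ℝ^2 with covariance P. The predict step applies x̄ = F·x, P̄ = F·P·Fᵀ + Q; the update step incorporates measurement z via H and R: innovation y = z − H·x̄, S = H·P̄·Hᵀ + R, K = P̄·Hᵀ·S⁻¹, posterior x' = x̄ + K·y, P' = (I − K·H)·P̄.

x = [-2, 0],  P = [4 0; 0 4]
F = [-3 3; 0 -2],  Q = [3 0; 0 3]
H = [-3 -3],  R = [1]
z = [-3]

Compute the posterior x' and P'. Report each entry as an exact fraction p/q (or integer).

x' = [39/83, 45/83]
P' = [7716/415 -1533/83; -1533/83 1532/83]

x̄ = F·x = [6, 0]
P̄ = F·P·Fᵀ + Q = [75 -24; -24 19]
y = z − H·x̄ = [15]
S = H·P̄·Hᵀ + R = [415]
K = P̄·Hᵀ·S⁻¹ = [-153/415; 3/83]
x' = x̄ + K·y = [39/83, 45/83]
P' = (I − K·H)·P̄ = [7716/415 -1533/83; -1533/83 1532/83]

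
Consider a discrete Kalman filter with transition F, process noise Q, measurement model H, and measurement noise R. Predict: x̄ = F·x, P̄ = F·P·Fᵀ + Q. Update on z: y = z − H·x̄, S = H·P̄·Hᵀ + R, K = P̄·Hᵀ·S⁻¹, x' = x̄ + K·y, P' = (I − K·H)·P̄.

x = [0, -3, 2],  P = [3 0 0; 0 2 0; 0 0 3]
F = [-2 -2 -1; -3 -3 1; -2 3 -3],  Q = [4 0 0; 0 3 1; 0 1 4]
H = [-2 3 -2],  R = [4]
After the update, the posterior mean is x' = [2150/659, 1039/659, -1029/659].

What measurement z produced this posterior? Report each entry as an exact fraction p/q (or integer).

x̄ = F·x = [4, 11, -15]
P̄ = F·P·Fᵀ + Q = [27 27 9; 27 51 -8; 9 -8 61]
S = H·P̄·Hᵀ + R = [659]
K = P̄·Hᵀ·S⁻¹ = [9/659; 115/659; -164/659]
x' − x̄ = [-486/659, -6210/659, 8856/659] = K·y
y = (KᵀK)⁻¹·Kᵀ·(x' − x̄) = [-54]
z = y + H·x̄ = [-54] + [55] = [1]

z = [1]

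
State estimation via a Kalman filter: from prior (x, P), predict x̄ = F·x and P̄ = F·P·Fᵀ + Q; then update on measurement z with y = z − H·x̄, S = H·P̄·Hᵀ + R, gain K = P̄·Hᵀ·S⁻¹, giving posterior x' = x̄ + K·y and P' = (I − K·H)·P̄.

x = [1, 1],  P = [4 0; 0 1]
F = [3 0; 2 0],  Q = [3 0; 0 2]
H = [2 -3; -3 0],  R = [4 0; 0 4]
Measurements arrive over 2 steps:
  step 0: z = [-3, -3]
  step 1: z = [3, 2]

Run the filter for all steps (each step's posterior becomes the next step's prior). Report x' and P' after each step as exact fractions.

step 0: x' = [5973/5873, 9217/5873], P' = [2580/5873 1704/5873; 1704/5873 3420/5873]
step 1: x' = [-2101374/5696305, -5529099/5696305], P' = [2354196/5696305 1475496/5696305; 1475496/5696305 3105116/5696305]

step 0: x̄ = F·x = [3, 2]
step 0: P̄ = F·P·Fᵀ + Q = [39 24; 24 18]
step 0: y = z − H·x̄ = [-3, 6]
step 0: S = H·P̄·Hᵀ + R = [34 -18; -18 355]
step 0: K = P̄·Hᵀ·S⁻¹ = [12/5873 -1935/5873; -1713/5873 -1278/5873]
step 0: x' = x̄ + K·y = [5973/5873, 9217/5873]
step 0: P' = (I − K·H)·P̄ = [2580/5873 1704/5873; 1704/5873 3420/5873]
step 1: x̄ = F·x = [17919/5873, 11946/5873]
step 1: P̄ = F·P·Fᵀ + Q = [40839/5873 15480/5873; 15480/5873 22066/5873]
step 1: y = z − H·x̄ = [3, 65503/5873]
step 1: S = H·P̄·Hᵀ + R = [34 -18; -18 391043/5873]
step 1: K = P̄·Hᵀ·S⁻¹ = [70476/5696305 -1765647/5696305; -1591089/5696305 -1106622/5696305]
step 1: x' = x̄ + K·y = [-2101374/5696305, -5529099/5696305]
step 1: P' = (I − K·H)·P̄ = [2354196/5696305 1475496/5696305; 1475496/5696305 3105116/5696305]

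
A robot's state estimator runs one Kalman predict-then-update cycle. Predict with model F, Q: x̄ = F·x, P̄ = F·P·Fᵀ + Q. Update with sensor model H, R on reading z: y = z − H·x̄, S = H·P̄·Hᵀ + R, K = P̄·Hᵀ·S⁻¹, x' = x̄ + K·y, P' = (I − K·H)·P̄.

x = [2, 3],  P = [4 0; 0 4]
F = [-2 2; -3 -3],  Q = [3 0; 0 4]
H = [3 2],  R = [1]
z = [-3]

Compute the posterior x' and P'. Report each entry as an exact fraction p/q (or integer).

x' = [689/124, -1527/155]
P' = [2135/124 -798/31; -798/31 6004/155]

x̄ = F·x = [2, -15]
P̄ = F·P·Fᵀ + Q = [35 0; 0 76]
y = z − H·x̄ = [21]
S = H·P̄·Hᵀ + R = [620]
K = P̄·Hᵀ·S⁻¹ = [21/124; 38/155]
x' = x̄ + K·y = [689/124, -1527/155]
P' = (I − K·H)·P̄ = [2135/124 -798/31; -798/31 6004/155]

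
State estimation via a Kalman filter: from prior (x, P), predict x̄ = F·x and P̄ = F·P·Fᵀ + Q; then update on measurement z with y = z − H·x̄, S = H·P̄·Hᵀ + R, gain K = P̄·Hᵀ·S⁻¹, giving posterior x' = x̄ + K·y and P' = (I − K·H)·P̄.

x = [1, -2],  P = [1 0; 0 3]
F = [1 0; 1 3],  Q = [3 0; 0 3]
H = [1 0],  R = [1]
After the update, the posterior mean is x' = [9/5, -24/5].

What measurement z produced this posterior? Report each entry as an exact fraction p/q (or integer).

z = [2]

x̄ = F·x = [1, -5]
P̄ = F·P·Fᵀ + Q = [4 1; 1 31]
S = H·P̄·Hᵀ + R = [5]
K = P̄·Hᵀ·S⁻¹ = [4/5; 1/5]
x' − x̄ = [4/5, 1/5] = K·y
y = (KᵀK)⁻¹·Kᵀ·(x' − x̄) = [1]
z = y + H·x̄ = [1] + [1] = [2]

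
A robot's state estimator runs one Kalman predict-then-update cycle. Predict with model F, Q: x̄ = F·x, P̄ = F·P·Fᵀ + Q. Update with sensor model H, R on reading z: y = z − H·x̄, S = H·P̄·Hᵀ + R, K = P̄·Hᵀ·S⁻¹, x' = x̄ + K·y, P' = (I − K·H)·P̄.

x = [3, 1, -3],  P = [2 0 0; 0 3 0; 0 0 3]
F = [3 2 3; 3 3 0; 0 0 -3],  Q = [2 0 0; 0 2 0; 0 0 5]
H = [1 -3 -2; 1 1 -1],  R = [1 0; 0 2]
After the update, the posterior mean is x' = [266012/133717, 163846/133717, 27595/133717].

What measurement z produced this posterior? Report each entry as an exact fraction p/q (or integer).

x̄ = F·x = [2, 12, 9]
P̄ = F·P·Fᵀ + Q = [59 36 -27; 36 47 0; -27 0 32]
S = H·P̄·Hᵀ + R = [503 -9; -9 266]
K = P̄·Hᵀ·S⁻¹ = [2428/133717 61411/133717; -27183/133717 40804/133717; -24737/133717 -30496/133717]
x' − x̄ = [-1422/133717, -1440758/133717, -1175858/133717] = K·y
y = (KᵀK)⁻¹·Kᵀ·(x' − x̄) = [50, -2]
z = y + H·x̄ = [50, -2] + [-52, 5] = [-2, 3]

z = [-2, 3]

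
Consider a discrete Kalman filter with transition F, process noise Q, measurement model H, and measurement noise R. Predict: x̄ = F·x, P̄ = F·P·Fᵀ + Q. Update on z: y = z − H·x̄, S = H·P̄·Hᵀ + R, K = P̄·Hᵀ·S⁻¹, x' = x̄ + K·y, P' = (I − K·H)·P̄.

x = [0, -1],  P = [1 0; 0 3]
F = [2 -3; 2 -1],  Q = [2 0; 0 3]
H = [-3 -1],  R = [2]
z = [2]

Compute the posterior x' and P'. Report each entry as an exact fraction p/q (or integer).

x' = [-61/129, -67/129]
P' = [227/387 -457/387; -457/387 1469/387]

x̄ = F·x = [3, 1]
P̄ = F·P·Fᵀ + Q = [33 13; 13 10]
y = z − H·x̄ = [12]
S = H·P̄·Hᵀ + R = [387]
K = P̄·Hᵀ·S⁻¹ = [-112/387; -49/387]
x' = x̄ + K·y = [-61/129, -67/129]
P' = (I − K·H)·P̄ = [227/387 -457/387; -457/387 1469/387]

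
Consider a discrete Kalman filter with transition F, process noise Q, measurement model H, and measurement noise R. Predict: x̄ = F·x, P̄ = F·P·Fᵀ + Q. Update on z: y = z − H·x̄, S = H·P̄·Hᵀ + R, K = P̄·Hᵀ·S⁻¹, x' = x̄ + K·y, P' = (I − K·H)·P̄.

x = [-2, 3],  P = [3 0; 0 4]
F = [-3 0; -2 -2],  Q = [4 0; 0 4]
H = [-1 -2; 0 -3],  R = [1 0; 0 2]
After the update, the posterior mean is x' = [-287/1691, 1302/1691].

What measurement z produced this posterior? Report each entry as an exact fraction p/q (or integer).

x̄ = F·x = [6, -2]
P̄ = F·P·Fᵀ + Q = [31 18; 18 32]
S = H·P̄·Hᵀ + R = [232 246; 246 290]
K = P̄·Hᵀ·S⁻¹ = [-3073/3382 1977/3382; -41/1691 -525/1691]
x' − x̄ = [-10433/1691, 4684/1691] = K·y
y = (KᵀK)⁻¹·Kᵀ·(x' − x̄) = [1, -9]
z = y + H·x̄ = [1, -9] + [-2, 6] = [-1, -3]

z = [-1, -3]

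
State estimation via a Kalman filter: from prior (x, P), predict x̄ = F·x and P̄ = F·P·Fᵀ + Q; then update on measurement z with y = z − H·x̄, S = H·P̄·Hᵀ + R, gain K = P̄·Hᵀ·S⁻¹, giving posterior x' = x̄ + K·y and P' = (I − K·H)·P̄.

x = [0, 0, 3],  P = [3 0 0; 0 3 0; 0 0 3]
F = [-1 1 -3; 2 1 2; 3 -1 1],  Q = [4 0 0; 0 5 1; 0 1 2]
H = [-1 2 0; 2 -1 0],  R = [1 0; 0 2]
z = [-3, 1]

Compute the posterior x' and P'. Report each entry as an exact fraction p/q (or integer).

x' = [-2938/7451, -12491/7451, -24484/7451]
P' = [6761/7451 4416/7451 306/7451; 4416/7451 4522/7451 1022/7451; 306/7451 1022/7451 134695/7451]

x̄ = F·x = [-9, 6, 3]
P̄ = F·P·Fᵀ + Q = [37 -21 -21; -21 32 22; -21 22 35]
y = z − H·x̄ = [-24, 25]
S = H·P̄·Hᵀ + R = [250 -243; -243 266]
K = P̄·Hᵀ·S⁻¹ = [2071/7451 4553/7451; 4628/7451 2155/7451; 1738/7451 -205/7451]
x' = x̄ + K·y = [-2938/7451, -12491/7451, -24484/7451]
P' = (I − K·H)·P̄ = [6761/7451 4416/7451 306/7451; 4416/7451 4522/7451 1022/7451; 306/7451 1022/7451 134695/7451]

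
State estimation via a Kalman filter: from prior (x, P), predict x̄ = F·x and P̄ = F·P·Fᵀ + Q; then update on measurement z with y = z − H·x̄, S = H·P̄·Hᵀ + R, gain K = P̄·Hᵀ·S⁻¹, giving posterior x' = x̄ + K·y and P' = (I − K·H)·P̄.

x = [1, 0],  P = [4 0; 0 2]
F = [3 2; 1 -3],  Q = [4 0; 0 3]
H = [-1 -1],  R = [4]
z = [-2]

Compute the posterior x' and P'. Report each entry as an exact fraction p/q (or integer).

x̄ = F·x = [3, 1]
P̄ = F·P·Fᵀ + Q = [48 0; 0 25]
y = z − H·x̄ = [2]
S = H·P̄·Hᵀ + R = [77]
K = P̄·Hᵀ·S⁻¹ = [-48/77; -25/77]
x' = x̄ + K·y = [135/77, 27/77]
P' = (I − K·H)·P̄ = [1392/77 -1200/77; -1200/77 1300/77]

x' = [135/77, 27/77]
P' = [1392/77 -1200/77; -1200/77 1300/77]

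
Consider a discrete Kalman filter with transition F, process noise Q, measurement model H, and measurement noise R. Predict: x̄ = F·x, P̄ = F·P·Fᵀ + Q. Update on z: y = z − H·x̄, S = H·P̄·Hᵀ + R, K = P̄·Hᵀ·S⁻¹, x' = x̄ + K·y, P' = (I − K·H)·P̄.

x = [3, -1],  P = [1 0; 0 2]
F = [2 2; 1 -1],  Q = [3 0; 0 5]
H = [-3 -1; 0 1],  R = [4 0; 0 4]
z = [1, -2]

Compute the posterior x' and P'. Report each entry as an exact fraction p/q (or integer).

x' = [-15/101, -8/101]
P' = [73/101 -89/101; -89/101 269/101]

x̄ = F·x = [4, 4]
P̄ = F·P·Fᵀ + Q = [15 -2; -2 8]
y = z − H·x̄ = [17, -6]
S = H·P̄·Hᵀ + R = [135 -2; -2 12]
K = P̄·Hᵀ·S⁻¹ = [-65/202 -89/404; -1/202 269/404]
x' = x̄ + K·y = [-15/101, -8/101]
P' = (I − K·H)·P̄ = [73/101 -89/101; -89/101 269/101]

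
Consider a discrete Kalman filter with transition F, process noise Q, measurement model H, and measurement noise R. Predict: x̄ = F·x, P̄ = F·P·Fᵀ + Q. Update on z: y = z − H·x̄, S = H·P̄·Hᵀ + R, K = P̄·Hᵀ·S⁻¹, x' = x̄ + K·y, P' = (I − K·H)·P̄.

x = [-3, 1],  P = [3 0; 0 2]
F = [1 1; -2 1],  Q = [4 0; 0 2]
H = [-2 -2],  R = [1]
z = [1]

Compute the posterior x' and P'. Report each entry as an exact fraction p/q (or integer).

x̄ = F·x = [-2, 7]
P̄ = F·P·Fᵀ + Q = [9 -4; -4 16]
y = z − H·x̄ = [11]
S = H·P̄·Hᵀ + R = [69]
K = P̄·Hᵀ·S⁻¹ = [-10/69; -8/23]
x' = x̄ + K·y = [-248/69, 73/23]
P' = (I − K·H)·P̄ = [521/69 -172/23; -172/23 176/23]

x' = [-248/69, 73/23]
P' = [521/69 -172/23; -172/23 176/23]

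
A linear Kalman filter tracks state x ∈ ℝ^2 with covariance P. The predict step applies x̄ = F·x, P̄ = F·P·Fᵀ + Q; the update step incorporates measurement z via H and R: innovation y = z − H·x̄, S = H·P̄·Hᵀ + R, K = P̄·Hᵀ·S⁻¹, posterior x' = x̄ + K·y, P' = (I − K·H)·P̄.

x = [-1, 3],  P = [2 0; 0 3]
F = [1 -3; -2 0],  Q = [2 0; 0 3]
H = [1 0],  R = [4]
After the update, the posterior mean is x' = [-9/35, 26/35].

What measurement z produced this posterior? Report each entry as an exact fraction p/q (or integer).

x̄ = F·x = [-10, 2]
P̄ = F·P·Fᵀ + Q = [31 -4; -4 11]
S = H·P̄·Hᵀ + R = [35]
K = P̄·Hᵀ·S⁻¹ = [31/35; -4/35]
x' − x̄ = [341/35, -44/35] = K·y
y = (KᵀK)⁻¹·Kᵀ·(x' − x̄) = [11]
z = y + H·x̄ = [11] + [-10] = [1]

z = [1]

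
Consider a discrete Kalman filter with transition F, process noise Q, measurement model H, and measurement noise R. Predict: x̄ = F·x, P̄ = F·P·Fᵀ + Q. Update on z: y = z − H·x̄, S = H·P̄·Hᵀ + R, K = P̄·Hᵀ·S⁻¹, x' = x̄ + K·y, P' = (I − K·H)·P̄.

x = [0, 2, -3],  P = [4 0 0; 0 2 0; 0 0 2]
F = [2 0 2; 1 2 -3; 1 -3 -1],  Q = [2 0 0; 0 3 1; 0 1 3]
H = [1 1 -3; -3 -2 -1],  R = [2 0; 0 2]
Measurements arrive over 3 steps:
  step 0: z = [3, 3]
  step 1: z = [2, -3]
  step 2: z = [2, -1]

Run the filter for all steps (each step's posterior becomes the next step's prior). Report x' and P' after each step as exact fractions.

step 0: x' = [-403117/50885, 533793/50885, -8874/50885], P' = [555336/50885 -784234/50885 -77128/50885; -784234/50885 1127986/50885 110952/50885; -77128/50885 110952/50885 21014/50885]
step 1: x' = [-3409807363/1417296437, 6877745520/1417296437, 248529584/1417296437], P' = [9348934148/4251889311 -12652607126/4251889311 -356432216/1417296437; -12652607126/4251889311 18735798098/4251889311 533295740/1417296437; -356432216/1417296437 533295740/1417296437 327313786/1417296437]
step 2: x' = [-35056666426984/71656113857699, 109091484215479/71656113857699, -29164533278983/71656113857699], P' = [157588678698344/71656113857699 -213293326355346/71656113857699 -18147335220468/71656113857699; -213293326355346/71656113857699 315846592141678/71656113857699 27140009245632/71656113857699; -18147335220468/71656113857699 27140009245632/71656113857699 16550826920666/71656113857699]

step 0: x̄ = F·x = [-6, 13, -3]
step 0: P̄ = F·P·Fᵀ + Q = [26 -4 4; -4 33 -1; 4 -1 27]
step 0: y = z − H·x̄ = [-13, 8]
step 0: S = H·P̄·Hᵀ + R = [278 -16; -16 367]
step 0: K = P̄·Hᵀ·S⁻¹ = [1243/50885 -10206/50885; 5448/50885 -7111/50885; -14609/50885 -5767/50885]
step 0: x' = x̄ + K·y = [-403117/50885, 533793/50885, -8874/50885]
step 0: P' = (I − K·H)·P̄ = [555336/50885 -784234/50885 -77128/50885; -784234/50885 1127986/50885 110952/50885; -77128/50885 110952/50885 21014/50885]
step 1: x̄ = F·x = [-823982/50885, 691091/50885, -1995622/50885]
step 1: P̄ = F·P·Fᵀ + Q = [1790146/50885 -1400028/50885 5108336/50885; -1400028/50885 1403469/50885 -4229243/50885; 5108336/50885 -4229243/50885 16406251/50885]
step 1: y = z − H·x̄ = [-1150441/10177, -3238041/50885]
step 1: S = H·P̄·Hᵀ + R = [28575406/10177 13552398/10177; 13552398/10177 35165919/50885]
step 1: K = P̄·Hᵀ·S⁻¹ = [-15963839/1417296437 -836145772/4251889311; 213921552/1417296437 -556831019/4251889311; -402538917/1417296437 -162304309/1417296437]
step 1: x' = x̄ + K·y = [-3409807363/1417296437, 6877745520/1417296437, 248529584/1417296437]
step 1: P' = (I − K·H)·P̄ = [9348934148/4251889311 -12652607126/4251889311 -356432216/1417296437; -12652607126/4251889311 18735798098/4251889311 533295740/1417296437; -356432216/1417296437 533295740/1417296437 327313786/1417296437]
step 2: x̄ = F·x = [-6322555558/1417296437, 9600094925/1417296437, -24291573507/1417296437]
step 2: P̄ = F·P·Fᵀ + Q = [41272907462/4251889311 -27127472884/4251889311 83050305016/4251889311; -27127472884/4251889311 42491971439/4251889311 -67739136797/4251889311; 83050305016/4251889311 -67739136797/4251889311 279362285693/4251889311]
step 2: y = z − H·x̄ = [-73317667014/1417296437, -25476346768/1417296437]
step 2: S = H·P̄·Hᵀ + R = [2460407273678/4251889311 1090628312378/4251889311; 1090628312378/4251889311 731105725529/4251889311]
step 2: K = P̄·Hᵀ·S⁻¹ = [-631320997799/71656113857699 -14016024081936/71656113857699; 10566619024718/71656113857699 -9476607231475/71656113857699; -20329903368417/71656113857699 -8194419875263/71656113857699]
step 2: x' = x̄ + K·y = [-35056666426984/71656113857699, 109091484215479/71656113857699, -29164533278983/71656113857699]
step 2: P' = (I − K·H)·P̄ = [157588678698344/71656113857699 -213293326355346/71656113857699 -18147335220468/71656113857699; -213293326355346/71656113857699 315846592141678/71656113857699 27140009245632/71656113857699; -18147335220468/71656113857699 27140009245632/71656113857699 16550826920666/71656113857699]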